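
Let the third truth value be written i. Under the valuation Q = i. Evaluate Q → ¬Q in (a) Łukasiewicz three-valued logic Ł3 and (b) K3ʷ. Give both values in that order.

T; i

In Łukasiewicz three-valued logic Ł3: ¬Q = ¬i = i
Q → ¬Q = i → i = T  [min(1, 1−½+½)]
In K3ʷ: ¬Q = ¬i = i
Q → ¬Q = i → i = i  [any arg is the third value ⇒ result is the third value]
They differ because Łukasiewicz three-valued logic Ł3 and K3ʷ treat i differently under the binary connectives.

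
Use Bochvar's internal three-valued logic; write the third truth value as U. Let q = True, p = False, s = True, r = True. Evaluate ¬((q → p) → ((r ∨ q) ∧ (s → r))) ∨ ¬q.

False

q → p = True → False = False
r ∨ q = True ∨ True = True
s → r = True → True = True
(r ∨ q) ∧ (s → r) = True ∧ True = True
(q → p) → ((r ∨ q) ∧ (s → r)) = False → True = True
¬((q → p) → ((r ∨ q) ∧ (s → r))) = ¬True = False
¬q = ¬True = False
¬((q → p) → ((r ∨ q) ∧ (s → r))) ∨ ¬q = False ∨ False = False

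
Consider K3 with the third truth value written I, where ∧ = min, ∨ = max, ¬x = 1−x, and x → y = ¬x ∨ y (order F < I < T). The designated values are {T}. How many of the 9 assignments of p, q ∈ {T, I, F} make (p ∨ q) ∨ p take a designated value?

5

Of the 9 assignments, 5 give a value in {T}.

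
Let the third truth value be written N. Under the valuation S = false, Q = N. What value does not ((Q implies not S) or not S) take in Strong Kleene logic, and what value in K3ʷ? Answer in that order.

In Strong Kleene logic: not S = not false = true
Q implies not S = N implies true = true  [not N or true]
not S = not false = true
(Q implies not S) or not S = true or true = true
not ((Q implies not S) or not S) = not true = false
In K3ʷ: not S = not false = true
Q implies not S = N implies true = N  [any arg is the third value ⇒ result is the third value]
not S = not false = true
(Q implies not S) or not S = N or true = N
not ((Q implies not S) or not S) = not N = N
They differ because Strong Kleene logic and K3ʷ treat N differently under the binary connectives.

false; N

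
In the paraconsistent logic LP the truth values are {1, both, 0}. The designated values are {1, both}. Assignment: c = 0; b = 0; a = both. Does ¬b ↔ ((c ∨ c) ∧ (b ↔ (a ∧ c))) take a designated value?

No

¬b = ¬0 = 1
c ∨ c = 0 ∨ 0 = 0
a ∧ c = both ∧ 0 = 0
b ↔ (a ∧ c) = 0 ↔ 0 = 1
(c ∨ c) ∧ (b ↔ (a ∧ c)) = 0 ∧ 1 = 0
¬b ↔ ((c ∨ c) ∧ (b ↔ (a ∧ c))) = 1 ↔ 0 = 0
0 ∉ {1, both}.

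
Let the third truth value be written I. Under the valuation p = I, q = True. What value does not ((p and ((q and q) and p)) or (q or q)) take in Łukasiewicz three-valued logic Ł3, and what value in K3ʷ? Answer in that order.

False; I

In Łukasiewicz three-valued logic Ł3: q and q = True and True = True
(q and q) and p = True and I = I
p and ((q and q) and p) = I and I = I
q or q = True or True = True
(p and ((q and q) and p)) or (q or q) = I or True = True
not ((p and ((q and q) and p)) or (q or q)) = not True = False
In K3ʷ: q and q = True and True = True
(q and q) and p = True and I = I
p and ((q and q) and p) = I and I = I
q or q = True or True = True
(p and ((q and q) and p)) or (q or q) = I or True = I
not ((p and ((q and q) and p)) or (q or q)) = not I = I
They differ because Łukasiewicz three-valued logic Ł3 and K3ʷ treat I differently under the binary connectives.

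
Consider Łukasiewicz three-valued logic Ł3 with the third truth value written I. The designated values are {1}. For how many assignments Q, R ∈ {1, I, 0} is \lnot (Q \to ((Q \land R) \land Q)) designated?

1

Designated under: (Q=1, R=0).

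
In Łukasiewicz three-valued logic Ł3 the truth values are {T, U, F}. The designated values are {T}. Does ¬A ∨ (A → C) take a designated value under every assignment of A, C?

No

Countermodel: A=T, C=U gives U, which is not designated.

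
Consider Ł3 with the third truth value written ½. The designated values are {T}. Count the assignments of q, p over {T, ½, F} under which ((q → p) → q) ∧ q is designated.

Designated under: (q=T, p=T); (q=T, p=½); (q=T, p=F).

3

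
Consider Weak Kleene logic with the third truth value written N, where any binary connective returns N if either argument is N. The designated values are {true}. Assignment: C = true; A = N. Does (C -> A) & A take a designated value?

No

C -> A = true -> N = N  [any arg is the third value ⇒ result is the third value]
(C -> A) & A = N & N = N
N ∉ {true}.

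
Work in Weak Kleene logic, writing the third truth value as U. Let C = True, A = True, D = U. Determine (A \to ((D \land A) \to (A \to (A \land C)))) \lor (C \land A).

D \land A = U \land True = U
A \land C = True \land True = True
A \to (A \land C) = True \to True = True
(D \land A) \to (A \to (A \land C)) = U \to True = U  [any arg is the third value ⇒ result is the third value]
A \to ((D \land A) \to (A \to (A \land C))) = True \to U = U
C \land A = True \land True = True
(A \to ((D \land A) \to (A \to (A \land C)))) \lor (C \land A) = U \lor True = U

U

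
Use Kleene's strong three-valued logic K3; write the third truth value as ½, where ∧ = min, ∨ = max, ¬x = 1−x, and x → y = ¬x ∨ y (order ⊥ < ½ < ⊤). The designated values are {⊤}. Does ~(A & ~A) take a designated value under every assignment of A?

Countermodel: A=½ gives ½, which is not designated.

No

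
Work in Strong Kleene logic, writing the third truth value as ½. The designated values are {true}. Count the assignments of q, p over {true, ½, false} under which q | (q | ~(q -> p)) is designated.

Designated under: (q=true, p=true); (q=true, p=½); (q=true, p=false).

3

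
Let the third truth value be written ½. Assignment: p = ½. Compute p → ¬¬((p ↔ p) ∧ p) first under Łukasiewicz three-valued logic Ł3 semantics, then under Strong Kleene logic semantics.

true; ½

In Łukasiewicz three-valued logic Ł3: p ↔ p = ½ ↔ ½ = true
(p ↔ p) ∧ p = true ∧ ½ = ½
¬((p ↔ p) ∧ p) = ¬½ = ½
¬¬((p ↔ p) ∧ p) = ¬½ = ½
p → ¬¬((p ↔ p) ∧ p) = ½ → ½ = true
In Strong Kleene logic: p ↔ p = ½ ↔ ½ = ½
(p ↔ p) ∧ p = ½ ∧ ½ = ½
¬((p ↔ p) ∧ p) = ¬½ = ½
¬¬((p ↔ p) ∧ p) = ¬½ = ½
p → ¬¬((p ↔ p) ∧ p) = ½ → ½ = ½  [¬½ ∨ ½]
They differ because Łukasiewicz three-valued logic Ł3 and Strong Kleene logic treat ½ differently under implication.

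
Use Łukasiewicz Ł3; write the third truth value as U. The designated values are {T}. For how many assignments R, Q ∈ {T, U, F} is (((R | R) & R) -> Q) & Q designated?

Designated under: (R=T, Q=T); (R=U, Q=T); (R=F, Q=T).

3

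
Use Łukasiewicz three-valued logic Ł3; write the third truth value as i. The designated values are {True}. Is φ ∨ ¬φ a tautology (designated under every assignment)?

No

Countermodel: φ=i gives i, which is not designated.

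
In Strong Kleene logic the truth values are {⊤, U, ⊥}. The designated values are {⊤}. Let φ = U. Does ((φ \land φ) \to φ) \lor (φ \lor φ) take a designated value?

φ \land φ = U \land U = U
(φ \land φ) \to φ = U \to U = U
φ \lor φ = U \lor U = U
((φ \land φ) \to φ) \lor (φ \lor φ) = U \lor U = U
U ∉ {⊤}.

No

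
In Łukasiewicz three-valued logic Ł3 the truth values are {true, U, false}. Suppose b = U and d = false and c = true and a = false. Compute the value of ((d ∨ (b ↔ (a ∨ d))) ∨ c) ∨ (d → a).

true

a ∨ d = false ∨ false = false
b ↔ (a ∨ d) = U ↔ false = U  [1 − |½−0|]
d ∨ (b ↔ (a ∨ d)) = false ∨ U = U
(d ∨ (b ↔ (a ∨ d))) ∨ c = U ∨ true = true
d → a = false → false = true
((d ∨ (b ↔ (a ∨ d))) ∨ c) ∨ (d → a) = true ∨ true = true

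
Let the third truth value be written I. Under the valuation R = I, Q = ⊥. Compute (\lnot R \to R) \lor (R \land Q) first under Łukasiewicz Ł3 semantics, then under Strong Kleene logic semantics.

⊤; I

In Łukasiewicz Ł3: \lnot R = \lnot I = I
\lnot R \to R = I \to I = ⊤
R \land Q = I \land ⊥ = ⊥
(\lnot R \to R) \lor (R \land Q) = ⊤ \lor ⊥ = ⊤
In Strong Kleene logic: \lnot R = \lnot I = I
\lnot R \to R = I \to I = I  [\lnot I \lor I]
R \land Q = I \land ⊥ = ⊥
(\lnot R \to R) \lor (R \land Q) = I \lor ⊥ = I
They differ because Łukasiewicz Ł3 and Strong Kleene logic treat I differently under implication.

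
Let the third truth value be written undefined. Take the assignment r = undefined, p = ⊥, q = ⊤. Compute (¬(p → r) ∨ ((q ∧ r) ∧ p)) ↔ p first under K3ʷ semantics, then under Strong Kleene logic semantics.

undefined; ⊤

In K3ʷ: p → r = ⊥ → undefined = undefined  [any arg is the third value ⇒ result is the third value]
¬(p → r) = ¬undefined = undefined
q ∧ r = ⊤ ∧ undefined = undefined
(q ∧ r) ∧ p = undefined ∧ ⊥ = undefined
¬(p → r) ∨ ((q ∧ r) ∧ p) = undefined ∨ undefined = undefined
(¬(p → r) ∨ ((q ∧ r) ∧ p)) ↔ p = undefined ↔ ⊥ = undefined
In Strong Kleene logic: p → r = ⊥ → undefined = ⊤  [¬⊥ ∨ undefined]
¬(p → r) = ¬⊤ = ⊥
q ∧ r = ⊤ ∧ undefined = undefined
(q ∧ r) ∧ p = undefined ∧ ⊥ = ⊥
¬(p → r) ∨ ((q ∧ r) ∧ p) = ⊥ ∨ ⊥ = ⊥
(¬(p → r) ∨ ((q ∧ r) ∧ p)) ↔ p = ⊥ ↔ ⊥ = ⊤
They differ because K3ʷ and Strong Kleene logic treat undefined differently under the binary connectives.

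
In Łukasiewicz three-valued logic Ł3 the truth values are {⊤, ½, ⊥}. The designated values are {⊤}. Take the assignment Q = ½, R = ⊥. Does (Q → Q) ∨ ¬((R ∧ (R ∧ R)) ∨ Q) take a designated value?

Yes

Q → Q = ½ → ½ = ⊤
R ∧ R = ⊥ ∧ ⊥ = ⊥
R ∧ (R ∧ R) = ⊥ ∧ ⊥ = ⊥
(R ∧ (R ∧ R)) ∨ Q = ⊥ ∨ ½ = ½
¬((R ∧ (R ∧ R)) ∨ Q) = ¬½ = ½
(Q → Q) ∨ ¬((R ∧ (R ∧ R)) ∨ Q) = ⊤ ∨ ½ = ⊤
⊤ ∈ {⊤}.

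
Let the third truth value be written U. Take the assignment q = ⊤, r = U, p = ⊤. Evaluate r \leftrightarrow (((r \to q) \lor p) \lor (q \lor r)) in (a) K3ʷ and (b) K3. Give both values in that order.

In K3ʷ: r \to q = U \to ⊤ = U
(r \to q) \lor p = U \lor ⊤ = U
q \lor r = ⊤ \lor U = U
((r \to q) \lor p) \lor (q \lor r) = U \lor U = U
r \leftrightarrow (((r \to q) \lor p) \lor (q \lor r)) = U \leftrightarrow U = U
In K3: r \to q = U \to ⊤ = ⊤  [\lnot U \lor ⊤]
(r \to q) \lor p = ⊤ \lor ⊤ = ⊤
q \lor r = ⊤ \lor U = ⊤
((r \to q) \lor p) \lor (q \lor r) = ⊤ \lor ⊤ = ⊤
r \leftrightarrow (((r \to q) \lor p) \lor (q \lor r)) = U \leftrightarrow ⊤ = U

U; U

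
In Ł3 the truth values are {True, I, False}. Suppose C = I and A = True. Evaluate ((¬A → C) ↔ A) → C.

¬A = ¬True = False
¬A → C = False → I = True  [min(1, 1−0+½)]
(¬A → C) ↔ A = True ↔ True = True
((¬A → C) ↔ A) → C = True → I = I

I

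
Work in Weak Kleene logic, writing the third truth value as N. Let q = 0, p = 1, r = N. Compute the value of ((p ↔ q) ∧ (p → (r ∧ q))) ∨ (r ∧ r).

N

p ↔ q = 1 ↔ 0 = 0
r ∧ q = N ∧ 0 = N
p → (r ∧ q) = 1 → N = N
(p ↔ q) ∧ (p → (r ∧ q)) = 0 ∧ N = N
r ∧ r = N ∧ N = N
((p ↔ q) ∧ (p → (r ∧ q))) ∨ (r ∧ r) = N ∨ N = N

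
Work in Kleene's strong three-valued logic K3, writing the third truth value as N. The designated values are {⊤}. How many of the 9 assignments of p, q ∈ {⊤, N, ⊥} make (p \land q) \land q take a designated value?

1

Designated under: (p=⊤, q=⊤).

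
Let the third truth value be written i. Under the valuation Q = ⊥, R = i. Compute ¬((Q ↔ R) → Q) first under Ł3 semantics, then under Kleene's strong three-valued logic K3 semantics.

i; i

In Ł3: Q ↔ R = ⊥ ↔ i = i
(Q ↔ R) → Q = i → ⊥ = i
¬((Q ↔ R) → Q) = ¬i = i
In Kleene's strong three-valued logic K3: Q ↔ R = ⊥ ↔ i = i
(Q ↔ R) → Q = i → ⊥ = i  [¬i ∨ ⊥]
¬((Q ↔ R) → Q) = ¬i = i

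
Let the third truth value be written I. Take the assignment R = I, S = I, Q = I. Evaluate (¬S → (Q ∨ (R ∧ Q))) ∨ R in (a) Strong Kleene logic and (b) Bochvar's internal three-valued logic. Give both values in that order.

In Strong Kleene logic: ¬S = ¬I = I
R ∧ Q = I ∧ I = I
Q ∨ (R ∧ Q) = I ∨ I = I
¬S → (Q ∨ (R ∧ Q)) = I → I = I
(¬S → (Q ∨ (R ∧ Q))) ∨ R = I ∨ I = I
In Bochvar's internal three-valued logic: ¬S = ¬I = I
R ∧ Q = I ∧ I = I
Q ∨ (R ∧ Q) = I ∨ I = I
¬S → (Q ∨ (R ∧ Q)) = I → I = I  [any arg is the third value ⇒ result is the third value]
(¬S → (Q ∨ (R ∧ Q))) ∨ R = I ∨ I = I

I; I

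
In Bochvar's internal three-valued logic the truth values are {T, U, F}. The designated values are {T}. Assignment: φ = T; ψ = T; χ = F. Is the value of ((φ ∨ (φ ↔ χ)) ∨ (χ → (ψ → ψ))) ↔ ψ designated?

φ ↔ χ = T ↔ F = F
φ ∨ (φ ↔ χ) = T ∨ F = T
ψ → ψ = T → T = T
χ → (ψ → ψ) = F → T = T
(φ ∨ (φ ↔ χ)) ∨ (χ → (ψ → ψ)) = T ∨ T = T
((φ ∨ (φ ↔ χ)) ∨ (χ → (ψ → ψ))) ↔ ψ = T ↔ T = T
T ∈ {T}.

Yes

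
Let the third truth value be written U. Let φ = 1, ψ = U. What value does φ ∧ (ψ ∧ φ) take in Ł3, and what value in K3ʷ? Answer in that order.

In Ł3: ψ ∧ φ = U ∧ 1 = U
φ ∧ (ψ ∧ φ) = 1 ∧ U = U
In K3ʷ: ψ ∧ φ = U ∧ 1 = U
φ ∧ (ψ ∧ φ) = 1 ∧ U = U

U; U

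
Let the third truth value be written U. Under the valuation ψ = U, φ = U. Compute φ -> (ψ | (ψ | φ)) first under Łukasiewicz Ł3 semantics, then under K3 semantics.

1; U

In Łukasiewicz Ł3: ψ | φ = U | U = U
ψ | (ψ | φ) = U | U = U
φ -> (ψ | (ψ | φ)) = U -> U = 1  [min(1, 1−½+½)]
In K3: ψ | φ = U | U = U
ψ | (ψ | φ) = U | U = U
φ -> (ψ | (ψ | φ)) = U -> U = U
They differ because Łukasiewicz Ł3 and K3 treat U differently under implication.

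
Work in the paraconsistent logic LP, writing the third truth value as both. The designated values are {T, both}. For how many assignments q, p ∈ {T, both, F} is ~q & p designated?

4

Designated under: (q=both, p=T); (q=both, p=both); (q=F, p=T); (q=F, p=both).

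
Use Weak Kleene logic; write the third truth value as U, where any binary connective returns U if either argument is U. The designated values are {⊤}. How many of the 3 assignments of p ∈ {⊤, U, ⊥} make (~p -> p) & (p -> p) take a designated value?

p=⊤: ⊤ ✓
p=U: U ·
p=⊥: ⊥ ·

1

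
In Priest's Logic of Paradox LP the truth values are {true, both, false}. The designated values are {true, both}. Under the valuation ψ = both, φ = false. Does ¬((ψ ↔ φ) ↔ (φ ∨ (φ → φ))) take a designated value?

Yes

ψ ↔ φ = both ↔ false = both
φ → φ = false → false = true
φ ∨ (φ → φ) = false ∨ true = true
(ψ ↔ φ) ↔ (φ ∨ (φ → φ)) = both ↔ true = both
¬((ψ ↔ φ) ↔ (φ ∨ (φ → φ))) = ¬both = both
both ∈ {true, both}.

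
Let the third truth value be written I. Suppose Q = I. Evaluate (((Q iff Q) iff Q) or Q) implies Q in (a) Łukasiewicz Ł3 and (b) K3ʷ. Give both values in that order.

In Łukasiewicz Ł3: Q iff Q = I iff I = ⊤  [1 − |½−½|]
(Q iff Q) iff Q = ⊤ iff I = I
((Q iff Q) iff Q) or Q = I or I = I
(((Q iff Q) iff Q) or Q) implies Q = I implies I = ⊤
In K3ʷ: Q iff Q = I iff I = I
(Q iff Q) iff Q = I iff I = I
((Q iff Q) iff Q) or Q = I or I = I
(((Q iff Q) iff Q) or Q) implies Q = I implies I = I  [any arg is the third value ⇒ result is the third value]
They differ because Łukasiewicz Ł3 and K3ʷ treat I differently under the binary connectives.

⊤; I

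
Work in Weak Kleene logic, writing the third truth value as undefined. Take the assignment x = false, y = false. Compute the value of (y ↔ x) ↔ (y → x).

y ↔ x = false ↔ false = true
y → x = false → false = true
(y ↔ x) ↔ (y → x) = true ↔ true = true

true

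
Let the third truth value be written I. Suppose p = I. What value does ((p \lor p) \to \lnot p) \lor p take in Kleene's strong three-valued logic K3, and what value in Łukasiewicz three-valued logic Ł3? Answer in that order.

I; True

In Kleene's strong three-valued logic K3: p \lor p = I \lor I = I
\lnot p = \lnot I = I
(p \lor p) \to \lnot p = I \to I = I  [\lnot I \lor I]
((p \lor p) \to \lnot p) \lor p = I \lor I = I
In Łukasiewicz three-valued logic Ł3: p \lor p = I \lor I = I
\lnot p = \lnot I = I
(p \lor p) \to \lnot p = I \to I = True  [min(1, 1−½+½)]
((p \lor p) \to \lnot p) \lor p = True \lor I = True
They differ because Kleene's strong three-valued logic K3 and Łukasiewicz three-valued logic Ł3 treat I differently under implication.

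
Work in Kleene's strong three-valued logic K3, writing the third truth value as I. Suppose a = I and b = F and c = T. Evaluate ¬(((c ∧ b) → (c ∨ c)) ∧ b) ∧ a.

I

c ∧ b = T ∧ F = F
c ∨ c = T ∨ T = T
(c ∧ b) → (c ∨ c) = F → T = T
((c ∧ b) → (c ∨ c)) ∧ b = T ∧ F = F
¬(((c ∧ b) → (c ∨ c)) ∧ b) = ¬F = T
¬(((c ∧ b) → (c ∨ c)) ∧ b) ∧ a = T ∧ I = I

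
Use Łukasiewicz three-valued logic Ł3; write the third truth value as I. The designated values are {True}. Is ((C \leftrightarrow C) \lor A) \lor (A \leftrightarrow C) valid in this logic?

Yes

Every assignment of C, A over {True, I, False} gives a value in {True}.
In particular, with C=I, A=I: ((C \leftrightarrow C) \lor A) \lor (A \leftrightarrow C) = True.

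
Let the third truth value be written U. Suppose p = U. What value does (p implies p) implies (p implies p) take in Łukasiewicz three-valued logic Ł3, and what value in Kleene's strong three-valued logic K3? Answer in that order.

In Łukasiewicz three-valued logic Ł3: p implies p = U implies U = True  [min(1, 1−½+½)]
p implies p = U implies U = True
(p implies p) implies (p implies p) = True implies True = True
In Kleene's strong three-valued logic K3: p implies p = U implies U = U
p implies p = U implies U = U
(p implies p) implies (p implies p) = U implies U = U
They differ because Łukasiewicz three-valued logic Ł3 and Kleene's strong three-valued logic K3 treat U differently under implication.

True; U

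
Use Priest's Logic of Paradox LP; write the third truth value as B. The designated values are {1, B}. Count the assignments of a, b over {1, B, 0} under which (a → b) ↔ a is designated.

Of the 9 assignments, 5 give a value in {1, B}.

5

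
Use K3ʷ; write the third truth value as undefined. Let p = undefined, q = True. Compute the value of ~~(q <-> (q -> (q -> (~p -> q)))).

undefined

~p = ~undefined = undefined
~p -> q = undefined -> True = undefined  [any arg is the third value ⇒ result is the third value]
q -> (~p -> q) = True -> undefined = undefined
q -> (q -> (~p -> q)) = True -> undefined = undefined
q <-> (q -> (q -> (~p -> q))) = True <-> undefined = undefined
~(q <-> (q -> (q -> (~p -> q)))) = ~undefined = undefined
~~(q <-> (q -> (q -> (~p -> q)))) = ~undefined = undefined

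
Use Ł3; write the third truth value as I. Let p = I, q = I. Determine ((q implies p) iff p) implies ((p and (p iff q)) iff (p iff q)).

q implies p = I implies I = T  [min(1, 1−½+½)]
(q implies p) iff p = T iff I = I
p iff q = I iff I = T
p and (p iff q) = I and T = I
p iff q = I iff I = T
(p and (p iff q)) iff (p iff q) = I iff T = I
((q implies p) iff p) implies ((p and (p iff q)) iff (p iff q)) = I implies I = T

T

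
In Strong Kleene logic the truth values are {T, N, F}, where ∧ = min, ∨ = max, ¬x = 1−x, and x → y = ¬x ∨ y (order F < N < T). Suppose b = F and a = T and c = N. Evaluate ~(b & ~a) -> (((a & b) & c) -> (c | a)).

T

~a = ~T = F
b & ~a = F & F = F
~(b & ~a) = ~F = T
a & b = T & F = F
(a & b) & c = F & N = F
c | a = N | T = T
((a & b) & c) -> (c | a) = F -> T = T
~(b & ~a) -> (((a & b) & c) -> (c | a)) = T -> T = T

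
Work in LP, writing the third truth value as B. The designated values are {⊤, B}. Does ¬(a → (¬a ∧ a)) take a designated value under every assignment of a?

Countermodel: a=⊥ gives ⊥, which is not designated.

No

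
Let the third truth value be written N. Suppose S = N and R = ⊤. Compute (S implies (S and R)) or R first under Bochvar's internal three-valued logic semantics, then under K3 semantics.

In Bochvar's internal three-valued logic: S and R = N and ⊤ = N
S implies (S and R) = N implies N = N  [any arg is the third value ⇒ result is the third value]
(S implies (S and R)) or R = N or ⊤ = N
In K3: S and R = N and ⊤ = N
S implies (S and R) = N implies N = N  [not N or N]
(S implies (S and R)) or R = N or ⊤ = ⊤
They differ because Bochvar's internal three-valued logic and K3 treat N differently under the binary connectives.

N; ⊤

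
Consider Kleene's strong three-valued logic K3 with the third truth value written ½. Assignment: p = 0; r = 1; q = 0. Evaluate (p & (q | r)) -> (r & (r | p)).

1

q | r = 0 | 1 = 1
p & (q | r) = 0 & 1 = 0
r | p = 1 | 0 = 1
r & (r | p) = 1 & 1 = 1
(p & (q | r)) -> (r & (r | p)) = 0 -> 1 = 1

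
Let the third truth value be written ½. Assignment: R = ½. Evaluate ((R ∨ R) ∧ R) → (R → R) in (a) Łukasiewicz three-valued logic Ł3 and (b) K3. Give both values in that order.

True; ½

In Łukasiewicz three-valued logic Ł3: R ∨ R = ½ ∨ ½ = ½
(R ∨ R) ∧ R = ½ ∧ ½ = ½
R → R = ½ → ½ = True  [min(1, 1−½+½)]
((R ∨ R) ∧ R) → (R → R) = ½ → True = True
In K3: R ∨ R = ½ ∨ ½ = ½
(R ∨ R) ∧ R = ½ ∧ ½ = ½
R → R = ½ → ½ = ½  [¬½ ∨ ½]
((R ∨ R) ∧ R) → (R → R) = ½ → ½ = ½
They differ because Łukasiewicz three-valued logic Ł3 and K3 treat ½ differently under implication.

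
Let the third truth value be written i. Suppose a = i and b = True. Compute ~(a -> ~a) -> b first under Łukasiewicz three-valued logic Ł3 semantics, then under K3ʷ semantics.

In Łukasiewicz three-valued logic Ł3: ~a = ~i = i
a -> ~a = i -> i = True
~(a -> ~a) = ~True = False
~(a -> ~a) -> b = False -> True = True
In K3ʷ: ~a = ~i = i
a -> ~a = i -> i = i
~(a -> ~a) = ~i = i
~(a -> ~a) -> b = i -> True = i
They differ because Łukasiewicz three-valued logic Ł3 and K3ʷ treat i differently under the binary connectives.

True; i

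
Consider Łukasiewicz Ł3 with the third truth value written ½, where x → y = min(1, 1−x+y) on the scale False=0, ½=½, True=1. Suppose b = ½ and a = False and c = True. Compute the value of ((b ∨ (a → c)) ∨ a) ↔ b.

½

a → c = False → True = True
b ∨ (a → c) = ½ ∨ True = True
(b ∨ (a → c)) ∨ a = True ∨ False = True
((b ∨ (a → c)) ∨ a) ↔ b = True ↔ ½ = ½  [1 − |1−½|]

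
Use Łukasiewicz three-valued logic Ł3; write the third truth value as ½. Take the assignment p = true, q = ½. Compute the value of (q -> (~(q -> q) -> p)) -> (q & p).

½

q -> q = ½ -> ½ = true  [min(1, 1−½+½)]
~(q -> q) = ~true = false
~(q -> q) -> p = false -> true = true
q -> (~(q -> q) -> p) = ½ -> true = true
q & p = ½ & true = ½
(q -> (~(q -> q) -> p)) -> (q & p) = true -> ½ = ½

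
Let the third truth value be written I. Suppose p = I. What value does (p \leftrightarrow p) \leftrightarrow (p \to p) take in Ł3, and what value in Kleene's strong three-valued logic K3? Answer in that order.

1; I

In Ł3: p \leftrightarrow p = I \leftrightarrow I = 1  [1 − |½−½|]
p \to p = I \to I = 1
(p \leftrightarrow p) \leftrightarrow (p \to p) = 1 \leftrightarrow 1 = 1
In Kleene's strong three-valued logic K3: p \leftrightarrow p = I \leftrightarrow I = I
p \to p = I \to I = I
(p \leftrightarrow p) \leftrightarrow (p \to p) = I \leftrightarrow I = I
They differ because Ł3 and Kleene's strong three-valued logic K3 treat I differently under implication.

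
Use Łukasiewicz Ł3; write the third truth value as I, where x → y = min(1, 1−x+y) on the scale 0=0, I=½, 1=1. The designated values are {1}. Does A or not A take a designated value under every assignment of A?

No

Countermodel: A=I gives I, which is not designated.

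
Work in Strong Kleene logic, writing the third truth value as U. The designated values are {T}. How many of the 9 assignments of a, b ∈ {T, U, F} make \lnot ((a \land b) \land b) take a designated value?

Of the 9 assignments, 5 give a value in {T}.

5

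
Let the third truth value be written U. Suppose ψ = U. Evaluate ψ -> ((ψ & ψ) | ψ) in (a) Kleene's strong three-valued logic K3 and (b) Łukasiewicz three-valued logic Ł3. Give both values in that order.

U; T

In Kleene's strong three-valued logic K3: ψ & ψ = U & U = U
(ψ & ψ) | ψ = U | U = U
ψ -> ((ψ & ψ) | ψ) = U -> U = U  [~U | U]
In Łukasiewicz three-valued logic Ł3: ψ & ψ = U & U = U
(ψ & ψ) | ψ = U | U = U
ψ -> ((ψ & ψ) | ψ) = U -> U = T
They differ because Kleene's strong three-valued logic K3 and Łukasiewicz three-valued logic Ł3 treat U differently under implication.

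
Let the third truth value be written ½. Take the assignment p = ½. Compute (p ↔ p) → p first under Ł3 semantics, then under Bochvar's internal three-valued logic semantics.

In Ł3: p ↔ p = ½ ↔ ½ = 1  [1 − |½−½|]
(p ↔ p) → p = 1 → ½ = ½
In Bochvar's internal three-valued logic: p ↔ p = ½ ↔ ½ = ½
(p ↔ p) → p = ½ → ½ = ½  [any arg is the third value ⇒ result is the third value]

½; ½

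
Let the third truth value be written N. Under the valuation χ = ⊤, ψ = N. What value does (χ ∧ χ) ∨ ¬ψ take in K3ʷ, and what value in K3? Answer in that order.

In K3ʷ: χ ∧ χ = ⊤ ∧ ⊤ = ⊤
¬ψ = ¬N = N
(χ ∧ χ) ∨ ¬ψ = ⊤ ∨ N = N
In K3: χ ∧ χ = ⊤ ∧ ⊤ = ⊤
¬ψ = ¬N = N
(χ ∧ χ) ∨ ¬ψ = ⊤ ∨ N = ⊤
They differ because K3ʷ and K3 treat N differently under the binary connectives.

N; ⊤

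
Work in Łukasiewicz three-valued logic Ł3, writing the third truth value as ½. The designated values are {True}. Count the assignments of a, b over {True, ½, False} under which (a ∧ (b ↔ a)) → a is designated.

9

Of the 9 assignments, 9 give a value in {True}.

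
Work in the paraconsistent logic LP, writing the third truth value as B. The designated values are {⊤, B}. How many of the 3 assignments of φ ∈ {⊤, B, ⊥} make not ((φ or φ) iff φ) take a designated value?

φ=⊤: ⊥ ·
φ=B: B ✓
φ=⊥: ⊥ ·

1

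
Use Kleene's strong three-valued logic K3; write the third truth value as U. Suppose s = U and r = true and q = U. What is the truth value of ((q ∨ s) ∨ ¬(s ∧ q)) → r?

q ∨ s = U ∨ U = U
s ∧ q = U ∧ U = U
¬(s ∧ q) = ¬U = U
(q ∨ s) ∨ ¬(s ∧ q) = U ∨ U = U
((q ∨ s) ∨ ¬(s ∧ q)) → r = U → true = true  [¬U ∨ true]

true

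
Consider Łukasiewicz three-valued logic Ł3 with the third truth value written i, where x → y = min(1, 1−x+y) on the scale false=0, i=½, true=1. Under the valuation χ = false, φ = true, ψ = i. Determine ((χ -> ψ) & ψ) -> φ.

χ -> ψ = false -> i = true  [min(1, 1−0+½)]
(χ -> ψ) & ψ = true & i = i
((χ -> ψ) & ψ) -> φ = i -> true = true

true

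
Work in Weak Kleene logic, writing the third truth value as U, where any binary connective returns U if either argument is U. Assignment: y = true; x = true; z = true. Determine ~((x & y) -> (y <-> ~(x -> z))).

x & y = true & true = true
x -> z = true -> true = true
~(x -> z) = ~true = false
y <-> ~(x -> z) = true <-> false = false
(x & y) -> (y <-> ~(x -> z)) = true -> false = false
~((x & y) -> (y <-> ~(x -> z))) = ~false = true

true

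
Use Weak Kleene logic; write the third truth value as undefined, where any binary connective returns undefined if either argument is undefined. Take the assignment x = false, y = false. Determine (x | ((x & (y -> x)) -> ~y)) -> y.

false

y -> x = false -> false = true
x & (y -> x) = false & true = false
~y = ~false = true
(x & (y -> x)) -> ~y = false -> true = true
x | ((x & (y -> x)) -> ~y) = false | true = true
(x | ((x & (y -> x)) -> ~y)) -> y = true -> false = false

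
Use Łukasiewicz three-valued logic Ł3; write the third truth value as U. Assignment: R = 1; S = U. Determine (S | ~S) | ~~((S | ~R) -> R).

~S = ~U = U
S | ~S = U | U = U
~R = ~1 = 0
S | ~R = U | 0 = U
(S | ~R) -> R = U -> 1 = 1
~((S | ~R) -> R) = ~1 = 0
~~((S | ~R) -> R) = ~0 = 1
(S | ~S) | ~~((S | ~R) -> R) = U | 1 = 1

1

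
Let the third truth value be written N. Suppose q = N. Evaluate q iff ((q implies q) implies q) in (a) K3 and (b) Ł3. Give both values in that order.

N; ⊤

In K3: q implies q = N implies N = N  [not N or N]
(q implies q) implies q = N implies N = N
q iff ((q implies q) implies q) = N iff N = N
In Ł3: q implies q = N implies N = ⊤  [min(1, 1−½+½)]
(q implies q) implies q = ⊤ implies N = N
q iff ((q implies q) implies q) = N iff N = ⊤
They differ because K3 and Ł3 treat N differently under implication.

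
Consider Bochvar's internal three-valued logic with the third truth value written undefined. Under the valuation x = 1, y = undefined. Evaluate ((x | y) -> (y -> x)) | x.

x | y = 1 | undefined = undefined
y -> x = undefined -> 1 = undefined
(x | y) -> (y -> x) = undefined -> undefined = undefined
((x | y) -> (y -> x)) | x = undefined | 1 = undefined

undefined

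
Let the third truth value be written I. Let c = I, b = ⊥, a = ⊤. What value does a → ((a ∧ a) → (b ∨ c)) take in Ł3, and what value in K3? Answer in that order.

In Ł3: a ∧ a = ⊤ ∧ ⊤ = ⊤
b ∨ c = ⊥ ∨ I = I
(a ∧ a) → (b ∨ c) = ⊤ → I = I  [min(1, 1−1+½)]
a → ((a ∧ a) → (b ∨ c)) = ⊤ → I = I
In K3: a ∧ a = ⊤ ∧ ⊤ = ⊤
b ∨ c = ⊥ ∨ I = I
(a ∧ a) → (b ∨ c) = ⊤ → I = I  [¬⊤ ∨ I]
a → ((a ∧ a) → (b ∨ c)) = ⊤ → I = I

I; I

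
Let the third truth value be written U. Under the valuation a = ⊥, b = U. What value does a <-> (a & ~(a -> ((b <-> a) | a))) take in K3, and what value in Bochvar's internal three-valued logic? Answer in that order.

⊤; U

In K3: b <-> a = U <-> ⊥ = U
(b <-> a) | a = U | ⊥ = U
a -> ((b <-> a) | a) = ⊥ -> U = ⊤  [~⊥ | U]
~(a -> ((b <-> a) | a)) = ~⊤ = ⊥
a & ~(a -> ((b <-> a) | a)) = ⊥ & ⊥ = ⊥
a <-> (a & ~(a -> ((b <-> a) | a))) = ⊥ <-> ⊥ = ⊤
In Bochvar's internal three-valued logic: b <-> a = U <-> ⊥ = U
(b <-> a) | a = U | ⊥ = U
a -> ((b <-> a) | a) = ⊥ -> U = U  [any arg is the third value ⇒ result is the third value]
~(a -> ((b <-> a) | a)) = ~U = U
a & ~(a -> ((b <-> a) | a)) = ⊥ & U = U
a <-> (a & ~(a -> ((b <-> a) | a))) = ⊥ <-> U = U
They differ because K3 and Bochvar's internal three-valued logic treat U differently under the binary connectives.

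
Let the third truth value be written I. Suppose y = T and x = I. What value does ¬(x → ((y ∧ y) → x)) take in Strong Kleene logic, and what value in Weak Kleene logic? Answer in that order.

I; I

In Strong Kleene logic: y ∧ y = T ∧ T = T
(y ∧ y) → x = T → I = I  [¬T ∨ I]
x → ((y ∧ y) → x) = I → I = I
¬(x → ((y ∧ y) → x)) = ¬I = I
In Weak Kleene logic: y ∧ y = T ∧ T = T
(y ∧ y) → x = T → I = I  [any arg is the third value ⇒ result is the third value]
x → ((y ∧ y) → x) = I → I = I
¬(x → ((y ∧ y) → x)) = ¬I = I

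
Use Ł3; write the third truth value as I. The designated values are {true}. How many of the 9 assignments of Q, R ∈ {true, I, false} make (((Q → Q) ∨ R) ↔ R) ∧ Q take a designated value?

1

Designated under: (Q=true, R=true).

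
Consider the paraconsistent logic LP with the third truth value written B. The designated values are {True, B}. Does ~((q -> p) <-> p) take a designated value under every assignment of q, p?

No

Countermodel: q=True, p=True gives False, which is not designated.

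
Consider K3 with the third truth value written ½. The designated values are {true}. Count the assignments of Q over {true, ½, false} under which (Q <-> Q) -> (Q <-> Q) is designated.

Q=true: true ✓
Q=½: ½ ·
Q=false: true ✓

2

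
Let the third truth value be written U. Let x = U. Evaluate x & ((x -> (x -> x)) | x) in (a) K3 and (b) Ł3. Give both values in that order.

U; U

In K3: x -> x = U -> U = U  [~U | U]
x -> (x -> x) = U -> U = U
(x -> (x -> x)) | x = U | U = U
x & ((x -> (x -> x)) | x) = U & U = U
In Ł3: x -> x = U -> U = T  [min(1, 1−½+½)]
x -> (x -> x) = U -> T = T
(x -> (x -> x)) | x = T | U = T
x & ((x -> (x -> x)) | x) = U & T = U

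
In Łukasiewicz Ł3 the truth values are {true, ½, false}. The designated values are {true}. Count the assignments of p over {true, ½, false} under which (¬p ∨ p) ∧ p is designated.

p=true: true ✓
p=½: ½ ·
p=false: false ·

1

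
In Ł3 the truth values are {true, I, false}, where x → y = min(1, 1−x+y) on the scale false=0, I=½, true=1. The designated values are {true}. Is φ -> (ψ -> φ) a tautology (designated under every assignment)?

Every assignment of φ, ψ over {true, I, false} gives a value in {true}.
In particular, with φ=I, ψ=I: φ -> (ψ -> φ) = true.

Yes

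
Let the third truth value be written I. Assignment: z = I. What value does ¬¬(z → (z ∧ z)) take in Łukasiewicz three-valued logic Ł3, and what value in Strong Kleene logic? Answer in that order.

In Łukasiewicz three-valued logic Ł3: z ∧ z = I ∧ I = I
z → (z ∧ z) = I → I = 1  [min(1, 1−½+½)]
¬(z → (z ∧ z)) = ¬1 = 0
¬¬(z → (z ∧ z)) = ¬0 = 1
In Strong Kleene logic: z ∧ z = I ∧ I = I
z → (z ∧ z) = I → I = I  [¬I ∨ I]
¬(z → (z ∧ z)) = ¬I = I
¬¬(z → (z ∧ z)) = ¬I = I
They differ because Łukasiewicz three-valued logic Ł3 and Strong Kleene logic treat I differently under implication.

1; I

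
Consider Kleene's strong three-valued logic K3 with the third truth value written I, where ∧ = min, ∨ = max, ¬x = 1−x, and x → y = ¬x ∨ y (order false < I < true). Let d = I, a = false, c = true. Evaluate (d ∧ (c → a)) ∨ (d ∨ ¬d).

I

c → a = true → false = false
d ∧ (c → a) = I ∧ false = false
¬d = ¬I = I
d ∨ ¬d = I ∨ I = I
(d ∧ (c → a)) ∨ (d ∨ ¬d) = false ∨ I = I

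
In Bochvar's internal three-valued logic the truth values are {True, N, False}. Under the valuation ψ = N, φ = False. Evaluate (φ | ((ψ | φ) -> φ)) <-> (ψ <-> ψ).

N

ψ | φ = N | False = N
(ψ | φ) -> φ = N -> False = N
φ | ((ψ | φ) -> φ) = False | N = N
ψ <-> ψ = N <-> N = N
(φ | ((ψ | φ) -> φ)) <-> (ψ <-> ψ) = N <-> N = N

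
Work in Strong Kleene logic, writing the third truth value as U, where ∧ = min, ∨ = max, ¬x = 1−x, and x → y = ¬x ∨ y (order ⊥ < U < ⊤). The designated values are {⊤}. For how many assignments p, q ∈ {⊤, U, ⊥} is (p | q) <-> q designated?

4

Designated under: (p=⊤, q=⊤); (p=U, q=⊤); (p=⊥, q=⊤); (p=⊥, q=⊥).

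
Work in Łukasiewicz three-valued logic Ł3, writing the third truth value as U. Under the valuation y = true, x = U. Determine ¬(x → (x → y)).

false

x → y = U → true = true
x → (x → y) = U → true = true
¬(x → (x → y)) = ¬true = false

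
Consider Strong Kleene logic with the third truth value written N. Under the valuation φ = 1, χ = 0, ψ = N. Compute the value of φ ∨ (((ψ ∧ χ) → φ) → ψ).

ψ ∧ χ = N ∧ 0 = 0
(ψ ∧ χ) → φ = 0 → 1 = 1
((ψ ∧ χ) → φ) → ψ = 1 → N = N  [¬1 ∨ N]
φ ∨ (((ψ ∧ χ) → φ) → ψ) = 1 ∨ N = 1

1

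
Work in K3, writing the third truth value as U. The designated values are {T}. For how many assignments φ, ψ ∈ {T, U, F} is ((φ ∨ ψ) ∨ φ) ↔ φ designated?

Designated under: (φ=T, ψ=T); (φ=T, ψ=U); (φ=T, ψ=F); (φ=F, ψ=F).

4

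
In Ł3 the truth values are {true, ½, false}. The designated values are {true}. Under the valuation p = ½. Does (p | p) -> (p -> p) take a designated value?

Yes

p | p = ½ | ½ = ½
p -> p = ½ -> ½ = true  [min(1, 1−½+½)]
(p | p) -> (p -> p) = ½ -> true = true
true ∈ {true}.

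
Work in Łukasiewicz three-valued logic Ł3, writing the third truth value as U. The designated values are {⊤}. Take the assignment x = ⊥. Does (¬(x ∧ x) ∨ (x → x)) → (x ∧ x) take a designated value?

x ∧ x = ⊥ ∧ ⊥ = ⊥
¬(x ∧ x) = ¬⊥ = ⊤
x → x = ⊥ → ⊥ = ⊤
¬(x ∧ x) ∨ (x → x) = ⊤ ∨ ⊤ = ⊤
x ∧ x = ⊥ ∧ ⊥ = ⊥
(¬(x ∧ x) ∨ (x → x)) → (x ∧ x) = ⊤ → ⊥ = ⊥
⊥ ∉ {⊤}.

No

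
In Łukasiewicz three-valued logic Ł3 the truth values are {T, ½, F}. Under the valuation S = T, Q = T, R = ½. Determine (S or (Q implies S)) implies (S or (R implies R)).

T

Q implies S = T implies T = T
S or (Q implies S) = T or T = T
R implies R = ½ implies ½ = T
S or (R implies R) = T or T = T
(S or (Q implies S)) implies (S or (R implies R)) = T implies T = T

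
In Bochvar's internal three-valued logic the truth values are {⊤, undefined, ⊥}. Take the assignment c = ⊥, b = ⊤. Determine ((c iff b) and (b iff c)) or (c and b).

c iff b = ⊥ iff ⊤ = ⊥
b iff c = ⊤ iff ⊥ = ⊥
(c iff b) and (b iff c) = ⊥ and ⊥ = ⊥
c and b = ⊥ and ⊤ = ⊥
((c iff b) and (b iff c)) or (c and b) = ⊥ or ⊥ = ⊥

⊥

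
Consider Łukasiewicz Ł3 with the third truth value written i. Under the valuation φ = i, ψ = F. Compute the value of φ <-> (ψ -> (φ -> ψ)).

i

φ -> ψ = i -> F = i
ψ -> (φ -> ψ) = F -> i = T
φ <-> (ψ -> (φ -> ψ)) = i <-> T = i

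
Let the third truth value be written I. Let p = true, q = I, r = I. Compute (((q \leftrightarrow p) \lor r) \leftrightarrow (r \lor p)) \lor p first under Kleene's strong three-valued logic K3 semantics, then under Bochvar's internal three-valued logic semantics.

In Kleene's strong three-valued logic K3: q \leftrightarrow p = I \leftrightarrow true = I
(q \leftrightarrow p) \lor r = I \lor I = I
r \lor p = I \lor true = true
((q \leftrightarrow p) \lor r) \leftrightarrow (r \lor p) = I \leftrightarrow true = I
(((q \leftrightarrow p) \lor r) \leftrightarrow (r \lor p)) \lor p = I \lor true = true
In Bochvar's internal three-valued logic: q \leftrightarrow p = I \leftrightarrow true = I
(q \leftrightarrow p) \lor r = I \lor I = I
r \lor p = I \lor true = I
((q \leftrightarrow p) \lor r) \leftrightarrow (r \lor p) = I \leftrightarrow I = I
(((q \leftrightarrow p) \lor r) \leftrightarrow (r \lor p)) \lor p = I \lor true = I
They differ because Kleene's strong three-valued logic K3 and Bochvar's internal three-valued logic treat I differently under the binary connectives.

true; I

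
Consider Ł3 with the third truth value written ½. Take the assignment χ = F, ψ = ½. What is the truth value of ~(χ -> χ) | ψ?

½

χ -> χ = F -> F = T
~(χ -> χ) = ~T = F
~(χ -> χ) | ψ = F | ½ = ½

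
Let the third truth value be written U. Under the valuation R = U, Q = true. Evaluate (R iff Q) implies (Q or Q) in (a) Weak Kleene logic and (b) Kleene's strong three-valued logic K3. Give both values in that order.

U; true

In Weak Kleene logic: R iff Q = U iff true = U
Q or Q = true or true = true
(R iff Q) implies (Q or Q) = U implies true = U  [any arg is the third value ⇒ result is the third value]
In Kleene's strong three-valued logic K3: R iff Q = U iff true = U
Q or Q = true or true = true
(R iff Q) implies (Q or Q) = U implies true = true
They differ because Weak Kleene logic and Kleene's strong three-valued logic K3 treat U differently under the binary connectives.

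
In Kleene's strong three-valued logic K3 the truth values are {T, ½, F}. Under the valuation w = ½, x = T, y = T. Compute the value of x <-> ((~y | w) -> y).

T

~y = ~T = F
~y | w = F | ½ = ½
(~y | w) -> y = ½ -> T = T
x <-> ((~y | w) -> y) = T <-> T = T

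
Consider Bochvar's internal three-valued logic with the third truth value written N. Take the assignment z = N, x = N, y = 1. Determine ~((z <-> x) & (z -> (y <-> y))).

N

z <-> x = N <-> N = N
y <-> y = 1 <-> 1 = 1
z -> (y <-> y) = N -> 1 = N  [any arg is the third value ⇒ result is the third value]
(z <-> x) & (z -> (y <-> y)) = N & N = N
~((z <-> x) & (z -> (y <-> y))) = ~N = N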